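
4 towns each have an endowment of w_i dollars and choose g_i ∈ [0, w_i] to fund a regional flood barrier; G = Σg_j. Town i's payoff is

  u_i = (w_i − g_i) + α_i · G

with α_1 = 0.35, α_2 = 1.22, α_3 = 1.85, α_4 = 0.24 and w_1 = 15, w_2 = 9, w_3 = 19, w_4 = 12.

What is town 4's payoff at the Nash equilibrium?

18.72

∂u_i/∂g_i = α_i − 1, so town i contributes w_i if α_i > 1, else 0.
α_i > 1 for i ∈ {2, 3}; NE contributions (0, 9, 19, 0), G = 28.
u_4 = (12 − 0) + 0.24·28 = 18.72.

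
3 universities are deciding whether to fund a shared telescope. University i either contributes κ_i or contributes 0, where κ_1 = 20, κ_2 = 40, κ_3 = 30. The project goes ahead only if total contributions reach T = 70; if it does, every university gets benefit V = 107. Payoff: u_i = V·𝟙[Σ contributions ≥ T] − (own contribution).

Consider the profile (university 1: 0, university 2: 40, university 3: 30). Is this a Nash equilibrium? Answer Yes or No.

Total = 70 ≥ 70: provided.
University 1 (pledges 0, payoff 107): pledging 20 → total 90, payoff 87. No gain.
University 2 (pledges 40, payoff 67): dropping to 0 → total 30, payoff 0. No gain.
University 3 (pledges 30, payoff 77): dropping to 0 → total 40, payoff 0. No gain.

Yes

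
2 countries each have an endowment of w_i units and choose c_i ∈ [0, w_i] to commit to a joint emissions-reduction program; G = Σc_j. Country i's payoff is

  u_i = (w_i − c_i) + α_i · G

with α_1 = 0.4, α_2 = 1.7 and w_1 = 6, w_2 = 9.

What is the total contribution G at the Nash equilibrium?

9

∂u_i/∂c_i = α_i − 1, so country i contributes w_i if α_i > 1, else 0.
α_i > 1 for i ∈ {2}; NE contributions (0, 9), G = 9.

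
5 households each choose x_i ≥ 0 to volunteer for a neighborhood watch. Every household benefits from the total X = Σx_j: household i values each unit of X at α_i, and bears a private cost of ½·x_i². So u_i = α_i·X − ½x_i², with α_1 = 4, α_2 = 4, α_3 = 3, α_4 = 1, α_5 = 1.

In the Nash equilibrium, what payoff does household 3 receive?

Household i's FOC: ∂u_i/∂x_i = α_i − x_i = 0, so x_i* = α_i.
NE contributions = (4, 4, 3, 1, 1); X = 13.
u_3 = α_3·X − ½·(x_3)² = 3·13 − ½·3² = 34.5.

34.5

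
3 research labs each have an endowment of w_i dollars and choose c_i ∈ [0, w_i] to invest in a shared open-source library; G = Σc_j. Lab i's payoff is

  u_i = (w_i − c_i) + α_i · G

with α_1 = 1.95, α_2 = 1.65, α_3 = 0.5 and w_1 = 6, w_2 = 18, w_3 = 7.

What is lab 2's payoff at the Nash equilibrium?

∂u_i/∂c_i = α_i − 1, so lab i contributes w_i if α_i > 1, else 0.
α_i > 1 for i ∈ {1, 2}; NE contributions (6, 18, 0), G = 24.
u_2 = (18 − 18) + 1.65·24 = 39.6.

39.6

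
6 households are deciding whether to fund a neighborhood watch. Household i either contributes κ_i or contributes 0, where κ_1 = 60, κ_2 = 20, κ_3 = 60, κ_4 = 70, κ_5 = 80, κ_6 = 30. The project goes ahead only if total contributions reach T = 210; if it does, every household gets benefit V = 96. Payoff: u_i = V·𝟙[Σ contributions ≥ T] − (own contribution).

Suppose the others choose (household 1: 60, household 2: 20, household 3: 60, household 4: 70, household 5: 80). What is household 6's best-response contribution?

0

Others' total = 290 ≥ 210; contributing adds cost 30 for no extra benefit.
Best response: 0.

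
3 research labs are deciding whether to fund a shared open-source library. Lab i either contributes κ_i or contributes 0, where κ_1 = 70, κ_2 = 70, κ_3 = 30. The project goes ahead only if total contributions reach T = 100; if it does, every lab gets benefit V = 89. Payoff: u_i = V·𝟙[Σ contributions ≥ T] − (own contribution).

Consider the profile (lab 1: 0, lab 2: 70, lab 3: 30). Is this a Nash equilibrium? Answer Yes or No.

Total = 100 ≥ 100: provided.
Lab 1 (pledges 0, payoff 89): pledging 70 → total 170, payoff 19. No gain.
Lab 2 (pledges 70, payoff 19): dropping to 0 → total 30, payoff 0. No gain.
Lab 3 (pledges 30, payoff 59): dropping to 0 → total 70, payoff 0. No gain.

Yes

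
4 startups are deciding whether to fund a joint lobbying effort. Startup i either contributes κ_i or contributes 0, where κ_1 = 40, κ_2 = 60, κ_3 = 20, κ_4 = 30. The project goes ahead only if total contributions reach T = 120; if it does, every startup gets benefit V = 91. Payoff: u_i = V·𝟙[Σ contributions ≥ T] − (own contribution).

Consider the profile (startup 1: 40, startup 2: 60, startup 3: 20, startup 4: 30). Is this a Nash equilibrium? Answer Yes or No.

No

Total = 150 ≥ 120: provided.
Startup 1 (pledges 40, payoff 51): dropping to 0 → total 110, payoff 0. No gain.
Startup 2 (pledges 60, payoff 31): dropping to 0 → total 90, payoff 0. No gain.
Startup 3 (pledges 20, payoff 71): dropping to 0 → total 130, payoff 91. Profitable deviation.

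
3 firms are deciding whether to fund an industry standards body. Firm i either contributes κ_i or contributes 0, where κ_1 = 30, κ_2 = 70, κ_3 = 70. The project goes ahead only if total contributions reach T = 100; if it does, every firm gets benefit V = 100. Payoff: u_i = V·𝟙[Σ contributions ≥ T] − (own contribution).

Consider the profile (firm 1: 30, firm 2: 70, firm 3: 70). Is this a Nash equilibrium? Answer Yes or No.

Total = 170 ≥ 100: provided.
Firm 1 (pledges 30, payoff 70): dropping to 0 → total 140, payoff 100. Profitable deviation.

No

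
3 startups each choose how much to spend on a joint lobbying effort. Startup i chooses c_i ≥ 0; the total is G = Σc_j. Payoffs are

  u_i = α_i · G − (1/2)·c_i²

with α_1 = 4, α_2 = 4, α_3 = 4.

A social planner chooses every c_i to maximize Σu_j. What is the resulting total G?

Planner FOC: ∂(Σu_j)/∂c_i = (Σα_j) − c_i = 0, so c_i^SO = Σα_j = 12 for every i; G^SO = 36.

36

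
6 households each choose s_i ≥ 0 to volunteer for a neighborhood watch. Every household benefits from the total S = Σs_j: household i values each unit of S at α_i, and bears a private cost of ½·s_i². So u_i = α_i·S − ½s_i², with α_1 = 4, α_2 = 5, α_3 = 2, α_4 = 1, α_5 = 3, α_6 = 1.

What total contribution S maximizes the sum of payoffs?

Planner FOC: ∂(Σu_j)/∂s_i = (Σα_j) − s_i = 0, so s_i^SO = Σα_j = 16 for every i; S^SO = 96.

96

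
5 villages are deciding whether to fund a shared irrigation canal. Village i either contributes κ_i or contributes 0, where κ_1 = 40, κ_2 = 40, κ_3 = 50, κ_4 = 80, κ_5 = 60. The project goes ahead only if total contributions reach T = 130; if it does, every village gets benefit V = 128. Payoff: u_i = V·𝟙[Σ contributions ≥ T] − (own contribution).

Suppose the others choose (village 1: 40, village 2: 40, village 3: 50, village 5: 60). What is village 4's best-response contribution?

0

Others' total = 190 ≥ 130; contributing adds cost 80 for no extra benefit.
Best response: 0.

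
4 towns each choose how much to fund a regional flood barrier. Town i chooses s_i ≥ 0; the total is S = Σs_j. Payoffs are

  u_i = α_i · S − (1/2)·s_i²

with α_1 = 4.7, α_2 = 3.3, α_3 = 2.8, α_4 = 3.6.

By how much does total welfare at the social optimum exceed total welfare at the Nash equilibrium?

Town i's FOC: ∂u_i/∂s_i = α_i − s_i = 0, so s_i* = α_i.
NE contributions = (4.7, 3.3, 2.8, 3.6); S = 14.4.
W^NE = (Σα)·S − ½Σα_i² = 14.4² − ½·53.78 = 180.47.
Planner sets s_i = Σα_j = 14.4 for every i, so S^SO = 4·14.4 = 57.6.
W^SO = (Σα)·S^SO − ½·4·(Σα)² = (4/2)·14.4² = 414.72.
Deadweight loss = W^SO − W^NE = 234.25.

234.25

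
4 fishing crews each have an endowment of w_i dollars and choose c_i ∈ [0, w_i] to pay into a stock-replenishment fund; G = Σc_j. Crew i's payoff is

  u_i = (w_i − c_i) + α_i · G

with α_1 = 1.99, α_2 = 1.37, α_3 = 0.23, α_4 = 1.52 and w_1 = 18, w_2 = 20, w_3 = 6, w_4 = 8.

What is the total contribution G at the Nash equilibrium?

∂u_i/∂c_i = α_i − 1, so crew i contributes w_i if α_i > 1, else 0.
α_i > 1 for i ∈ {1, 2, 4}; NE contributions (18, 20, 0, 8), G = 46.

46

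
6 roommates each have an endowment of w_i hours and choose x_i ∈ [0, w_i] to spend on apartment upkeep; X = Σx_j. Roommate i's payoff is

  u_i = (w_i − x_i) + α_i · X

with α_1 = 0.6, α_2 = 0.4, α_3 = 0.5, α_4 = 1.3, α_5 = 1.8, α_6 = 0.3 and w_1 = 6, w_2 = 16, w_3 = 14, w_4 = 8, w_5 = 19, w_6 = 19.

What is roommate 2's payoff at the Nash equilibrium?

∂u_i/∂x_i = α_i − 1, so roommate i contributes w_i if α_i > 1, else 0.
α_i > 1 for i ∈ {4, 5}; NE contributions (0, 0, 0, 8, 19, 0), X = 27.
u_2 = (16 − 0) + 0.4·27 = 26.8.

26.8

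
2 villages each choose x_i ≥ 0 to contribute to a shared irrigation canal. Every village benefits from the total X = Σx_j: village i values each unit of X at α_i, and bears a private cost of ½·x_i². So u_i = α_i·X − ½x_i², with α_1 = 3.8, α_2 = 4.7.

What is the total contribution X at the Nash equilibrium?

8.5

Village i's FOC: ∂u_i/∂x_i = α_i − x_i = 0, so x_i* = α_i.
NE contributions = (3.8, 4.7); X = 8.5.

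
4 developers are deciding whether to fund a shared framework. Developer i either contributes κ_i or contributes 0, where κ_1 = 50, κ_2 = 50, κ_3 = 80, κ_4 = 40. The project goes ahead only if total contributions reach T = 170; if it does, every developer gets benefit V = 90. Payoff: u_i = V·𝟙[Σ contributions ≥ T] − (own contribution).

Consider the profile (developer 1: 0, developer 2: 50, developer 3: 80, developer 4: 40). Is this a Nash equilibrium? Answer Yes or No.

Total = 170 ≥ 170: provided.
Developer 1 (pledges 0, payoff 90): pledging 50 → total 220, payoff 40. No gain.
Developer 2 (pledges 50, payoff 40): dropping to 0 → total 120, payoff 0. No gain.
Developer 3 (pledges 80, payoff 10): dropping to 0 → total 90, payoff 0. No gain.
Developer 4 (pledges 40, payoff 50): dropping to 0 → total 130, payoff 0. No gain.

Yes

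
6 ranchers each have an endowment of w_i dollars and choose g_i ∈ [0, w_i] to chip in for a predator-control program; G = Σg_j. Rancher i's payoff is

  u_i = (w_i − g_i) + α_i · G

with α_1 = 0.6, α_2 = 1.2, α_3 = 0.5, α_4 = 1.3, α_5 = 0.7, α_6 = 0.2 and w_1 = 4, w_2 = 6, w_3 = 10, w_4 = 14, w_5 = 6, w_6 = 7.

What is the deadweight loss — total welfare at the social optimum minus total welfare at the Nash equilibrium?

∂u_i/∂g_i = α_i − 1, so rancher i contributes w_i if α_i > 1, else 0.
α_i > 1 for i ∈ {2, 4}; NE contributions (0, 6, 0, 14, 0, 0), G = 20.
W^NE = Σw_i − G^NE + (Σα_i)·G^NE = 47 + 3.5·20 = 117.
Planner: ∂(Σu_j)/∂g_i = Σα_j − 1 = 3.5 > 0, so everyone contributes w_i; G^SO = 47, W^SO = 47 + 3.5·47 = 211.5.
Deadweight loss = 94.5.

94.5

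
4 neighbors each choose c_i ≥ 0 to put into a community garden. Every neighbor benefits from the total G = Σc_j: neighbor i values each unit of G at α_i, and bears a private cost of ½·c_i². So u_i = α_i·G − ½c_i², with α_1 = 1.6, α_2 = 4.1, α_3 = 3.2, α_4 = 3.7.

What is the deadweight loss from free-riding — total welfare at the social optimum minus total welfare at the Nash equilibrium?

Neighbor i's FOC: ∂u_i/∂c_i = α_i − c_i = 0, so c_i* = α_i.
NE contributions = (1.6, 4.1, 3.2, 3.7); G = 12.6.
W^NE = (Σα)·G − ½Σα_i² = 12.6² − ½·43.3 = 137.11.
Planner sets c_i = Σα_j = 12.6 for every i, so G^SO = 4·12.6 = 50.4.
W^SO = (Σα)·G^SO − ½·4·(Σα)² = (4/2)·12.6² = 317.52.
Deadweight loss = W^SO − W^NE = 180.41.

180.41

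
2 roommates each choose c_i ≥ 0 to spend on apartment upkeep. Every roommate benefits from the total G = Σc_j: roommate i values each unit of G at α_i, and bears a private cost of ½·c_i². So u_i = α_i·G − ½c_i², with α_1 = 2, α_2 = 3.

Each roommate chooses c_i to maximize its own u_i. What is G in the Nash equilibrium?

5

Roommate i's FOC: ∂u_i/∂c_i = α_i − c_i = 0, so c_i* = α_i.
NE contributions = (2, 3); G = 5.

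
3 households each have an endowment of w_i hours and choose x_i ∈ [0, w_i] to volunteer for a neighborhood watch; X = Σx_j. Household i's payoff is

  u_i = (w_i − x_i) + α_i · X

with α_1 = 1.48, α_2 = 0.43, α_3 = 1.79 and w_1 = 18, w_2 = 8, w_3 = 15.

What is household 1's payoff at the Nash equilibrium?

48.84

∂u_i/∂x_i = α_i − 1, so household i contributes w_i if α_i > 1, else 0.
α_i > 1 for i ∈ {1, 3}; NE contributions (18, 0, 15), X = 33.
u_1 = (18 − 18) + 1.48·33 = 48.84.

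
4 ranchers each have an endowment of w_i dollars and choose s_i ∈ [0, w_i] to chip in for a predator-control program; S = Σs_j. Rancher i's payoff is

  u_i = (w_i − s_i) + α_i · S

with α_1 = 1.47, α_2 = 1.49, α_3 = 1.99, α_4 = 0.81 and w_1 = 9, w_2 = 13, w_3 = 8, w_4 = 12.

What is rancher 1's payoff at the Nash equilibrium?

∂u_i/∂s_i = α_i − 1, so rancher i contributes w_i if α_i > 1, else 0.
α_i > 1 for i ∈ {1, 2, 3}; NE contributions (9, 13, 8, 0), S = 30.
u_1 = (9 − 9) + 1.47·30 = 44.1.

44.1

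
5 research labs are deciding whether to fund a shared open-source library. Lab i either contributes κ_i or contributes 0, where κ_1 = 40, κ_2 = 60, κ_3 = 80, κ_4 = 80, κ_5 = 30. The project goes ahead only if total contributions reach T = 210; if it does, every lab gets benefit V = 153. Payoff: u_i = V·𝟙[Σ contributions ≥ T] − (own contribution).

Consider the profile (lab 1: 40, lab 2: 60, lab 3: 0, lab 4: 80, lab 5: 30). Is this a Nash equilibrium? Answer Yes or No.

Total = 210 ≥ 210: provided.
Lab 1 (pledges 40, payoff 113): dropping to 0 → total 170, payoff 0. No gain.
Lab 2 (pledges 60, payoff 93): dropping to 0 → total 150, payoff 0. No gain.
Lab 3 (pledges 0, payoff 153): pledging 80 → total 290, payoff 73. No gain.
Lab 4 (pledges 80, payoff 73): dropping to 0 → total 130, payoff 0. No gain.
Lab 5 (pledges 30, payoff 123): dropping to 0 → total 180, payoff 0. No gain.

Yes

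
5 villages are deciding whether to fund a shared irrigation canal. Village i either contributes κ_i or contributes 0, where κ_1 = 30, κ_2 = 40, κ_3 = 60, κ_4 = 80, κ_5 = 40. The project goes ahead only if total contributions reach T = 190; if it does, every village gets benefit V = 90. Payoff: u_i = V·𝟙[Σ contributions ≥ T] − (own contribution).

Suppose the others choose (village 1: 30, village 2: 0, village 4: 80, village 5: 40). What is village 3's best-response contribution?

Others' total = 150. Contributing 60 brings total to 210 ≥ 190: gain V − κ_3 = 30.
Best response: 60.

60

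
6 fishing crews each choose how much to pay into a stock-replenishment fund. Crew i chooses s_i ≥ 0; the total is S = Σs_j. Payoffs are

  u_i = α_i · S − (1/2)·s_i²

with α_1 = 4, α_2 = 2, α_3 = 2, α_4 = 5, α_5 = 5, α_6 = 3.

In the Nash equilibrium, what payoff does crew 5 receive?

Crew i's FOC: ∂u_i/∂s_i = α_i − s_i = 0, so s_i* = α_i.
NE contributions = (4, 2, 2, 5, 5, 3); S = 21.
u_5 = α_5·S − ½·(s_5)² = 5·21 − ½·5² = 92.5.

92.5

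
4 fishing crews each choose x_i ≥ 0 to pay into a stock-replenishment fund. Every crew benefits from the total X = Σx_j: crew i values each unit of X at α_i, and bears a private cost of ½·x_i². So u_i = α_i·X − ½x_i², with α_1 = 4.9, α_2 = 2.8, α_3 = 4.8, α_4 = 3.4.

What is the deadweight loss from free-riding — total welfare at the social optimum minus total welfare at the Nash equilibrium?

286.035

Crew i's FOC: ∂u_i/∂x_i = α_i − x_i = 0, so x_i* = α_i.
NE contributions = (4.9, 2.8, 4.8, 3.4); X = 15.9.
W^NE = (Σα)·X − ½Σα_i² = 15.9² − ½·66.45 = 219.585.
Planner sets x_i = Σα_j = 15.9 for every i, so X^SO = 4·15.9 = 63.6.
W^SO = (Σα)·X^SO − ½·4·(Σα)² = (4/2)·15.9² = 505.62.
Deadweight loss = W^SO − W^NE = 286.035.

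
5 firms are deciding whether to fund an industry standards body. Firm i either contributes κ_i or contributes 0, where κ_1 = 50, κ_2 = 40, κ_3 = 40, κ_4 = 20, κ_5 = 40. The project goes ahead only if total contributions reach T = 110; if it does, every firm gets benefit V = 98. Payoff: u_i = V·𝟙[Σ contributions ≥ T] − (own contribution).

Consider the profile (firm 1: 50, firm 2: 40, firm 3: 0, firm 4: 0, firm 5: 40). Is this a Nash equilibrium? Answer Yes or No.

Total = 130 ≥ 110: provided.
Firm 1 (pledges 50, payoff 48): dropping to 0 → total 80, payoff 0. No gain.
Firm 2 (pledges 40, payoff 58): dropping to 0 → total 90, payoff 0. No gain.
Firm 3 (pledges 0, payoff 98): pledging 40 → total 170, payoff 58. No gain.
Firm 4 (pledges 0, payoff 98): pledging 20 → total 150, payoff 78. No gain.
Firm 5 (pledges 40, payoff 58): dropping to 0 → total 90, payoff 0. No gain.

Yes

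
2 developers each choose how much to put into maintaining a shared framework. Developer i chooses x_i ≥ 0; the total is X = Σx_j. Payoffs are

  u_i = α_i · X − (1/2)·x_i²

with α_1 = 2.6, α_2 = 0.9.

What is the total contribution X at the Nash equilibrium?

Developer i's FOC: ∂u_i/∂x_i = α_i − x_i = 0, so x_i* = α_i.
NE contributions = (2.6, 0.9); X = 3.5.

3.5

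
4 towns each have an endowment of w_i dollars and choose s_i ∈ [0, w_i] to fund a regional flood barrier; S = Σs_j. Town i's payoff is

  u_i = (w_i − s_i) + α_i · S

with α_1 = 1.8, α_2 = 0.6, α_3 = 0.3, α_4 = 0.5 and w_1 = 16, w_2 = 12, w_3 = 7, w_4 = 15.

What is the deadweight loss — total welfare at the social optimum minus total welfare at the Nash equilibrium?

∂u_i/∂s_i = α_i − 1, so town i contributes w_i if α_i > 1, else 0.
α_i > 1 for i ∈ {1}; NE contributions (16, 0, 0, 0), S = 16.
W^NE = Σw_i − S^NE + (Σα_i)·S^NE = 50 + 2.2·16 = 85.2.
Planner: ∂(Σu_j)/∂s_i = Σα_j − 1 = 2.2 > 0, so everyone contributes w_i; S^SO = 50, W^SO = 50 + 2.2·50 = 160.
Deadweight loss = 74.8.

74.8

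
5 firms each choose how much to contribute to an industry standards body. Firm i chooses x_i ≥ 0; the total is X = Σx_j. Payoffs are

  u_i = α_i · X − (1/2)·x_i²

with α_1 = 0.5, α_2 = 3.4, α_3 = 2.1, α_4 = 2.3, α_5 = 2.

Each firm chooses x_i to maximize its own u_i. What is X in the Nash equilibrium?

Firm i's FOC: ∂u_i/∂x_i = α_i − x_i = 0, so x_i* = α_i.
NE contributions = (0.5, 3.4, 2.1, 2.3, 2); X = 10.3.

10.3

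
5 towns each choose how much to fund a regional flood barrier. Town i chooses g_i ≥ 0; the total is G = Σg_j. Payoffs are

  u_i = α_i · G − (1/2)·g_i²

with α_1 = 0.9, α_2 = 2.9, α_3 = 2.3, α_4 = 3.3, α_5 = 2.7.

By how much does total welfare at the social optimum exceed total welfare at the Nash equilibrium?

Town i's FOC: ∂u_i/∂g_i = α_i − g_i = 0, so g_i* = α_i.
NE contributions = (0.9, 2.9, 2.3, 3.3, 2.7); G = 12.1.
W^NE = (Σα)·G − ½Σα_i² = 12.1² − ½·32.69 = 130.065.
Planner sets g_i = Σα_j = 12.1 for every i, so G^SO = 5·12.1 = 60.5.
W^SO = (Σα)·G^SO − ½·5·(Σα)² = (5/2)·12.1² = 366.025.
Deadweight loss = W^SO − W^NE = 235.96.

235.96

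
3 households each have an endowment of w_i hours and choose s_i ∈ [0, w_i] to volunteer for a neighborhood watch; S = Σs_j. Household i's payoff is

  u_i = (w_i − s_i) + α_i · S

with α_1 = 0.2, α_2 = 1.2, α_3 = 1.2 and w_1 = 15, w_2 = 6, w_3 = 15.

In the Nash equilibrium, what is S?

21

∂u_i/∂s_i = α_i − 1, so household i contributes w_i if α_i > 1, else 0.
α_i > 1 for i ∈ {2, 3}; NE contributions (0, 6, 15), S = 21.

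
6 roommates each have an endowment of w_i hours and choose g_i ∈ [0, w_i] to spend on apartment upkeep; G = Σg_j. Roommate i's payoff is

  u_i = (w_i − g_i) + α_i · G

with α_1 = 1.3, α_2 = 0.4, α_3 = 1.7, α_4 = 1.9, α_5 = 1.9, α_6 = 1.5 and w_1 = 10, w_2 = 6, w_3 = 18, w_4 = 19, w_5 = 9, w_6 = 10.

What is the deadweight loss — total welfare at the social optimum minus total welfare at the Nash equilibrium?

∂u_i/∂g_i = α_i − 1, so roommate i contributes w_i if α_i > 1, else 0.
α_i > 1 for i ∈ {1, 3, 4, 5, 6}; NE contributions (10, 0, 18, 19, 9, 10), G = 66.
W^NE = Σw_i − G^NE + (Σα_i)·G^NE = 72 + 7.7·66 = 580.2.
Planner: ∂(Σu_j)/∂g_i = Σα_j − 1 = 7.7 > 0, so everyone contributes w_i; G^SO = 72, W^SO = 72 + 7.7·72 = 626.4.
Deadweight loss = 46.2.

46.2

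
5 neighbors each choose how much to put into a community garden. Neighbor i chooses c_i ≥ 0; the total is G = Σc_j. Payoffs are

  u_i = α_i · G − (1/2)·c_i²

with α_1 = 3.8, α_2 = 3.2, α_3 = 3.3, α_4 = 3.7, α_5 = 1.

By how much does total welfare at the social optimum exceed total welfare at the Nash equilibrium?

Neighbor i's FOC: ∂u_i/∂c_i = α_i − c_i = 0, so c_i* = α_i.
NE contributions = (3.8, 3.2, 3.3, 3.7, 1); G = 15.
W^NE = (Σα)·G − ½Σα_i² = 15² − ½·50.26 = 199.87.
Planner sets c_i = Σα_j = 15 for every i, so G^SO = 5·15 = 75.
W^SO = (Σα)·G^SO − ½·5·(Σα)² = (5/2)·15² = 562.5.
Deadweight loss = W^SO − W^NE = 362.63.

362.63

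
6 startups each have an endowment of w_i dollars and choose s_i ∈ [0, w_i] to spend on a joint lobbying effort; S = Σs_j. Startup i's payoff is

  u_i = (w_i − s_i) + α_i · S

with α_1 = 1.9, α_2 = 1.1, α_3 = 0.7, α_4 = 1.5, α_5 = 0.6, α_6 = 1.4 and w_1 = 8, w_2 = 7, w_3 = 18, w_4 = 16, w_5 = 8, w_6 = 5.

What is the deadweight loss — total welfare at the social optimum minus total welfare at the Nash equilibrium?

161.2

∂u_i/∂s_i = α_i − 1, so startup i contributes w_i if α_i > 1, else 0.
α_i > 1 for i ∈ {1, 2, 4, 6}; NE contributions (8, 7, 0, 16, 0, 5), S = 36.
W^NE = Σw_i − S^NE + (Σα_i)·S^NE = 62 + 6.2·36 = 285.2.
Planner: ∂(Σu_j)/∂s_i = Σα_j − 1 = 6.2 > 0, so everyone contributes w_i; S^SO = 62, W^SO = 62 + 6.2·62 = 446.4.
Deadweight loss = 161.2.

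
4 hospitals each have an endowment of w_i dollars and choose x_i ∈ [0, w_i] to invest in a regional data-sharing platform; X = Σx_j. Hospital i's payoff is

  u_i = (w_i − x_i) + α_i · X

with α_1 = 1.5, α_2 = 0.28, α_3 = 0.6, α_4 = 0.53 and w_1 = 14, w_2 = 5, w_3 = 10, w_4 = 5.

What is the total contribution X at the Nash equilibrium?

14

∂u_i/∂x_i = α_i − 1, so hospital i contributes w_i if α_i > 1, else 0.
α_i > 1 for i ∈ {1}; NE contributions (14, 0, 0, 0), X = 14.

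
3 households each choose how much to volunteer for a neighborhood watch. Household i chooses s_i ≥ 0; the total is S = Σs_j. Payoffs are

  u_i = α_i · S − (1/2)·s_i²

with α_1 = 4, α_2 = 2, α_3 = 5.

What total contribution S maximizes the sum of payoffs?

33

Planner FOC: ∂(Σu_j)/∂s_i = (Σα_j) − s_i = 0, so s_i^SO = Σα_j = 11 for every i; S^SO = 33.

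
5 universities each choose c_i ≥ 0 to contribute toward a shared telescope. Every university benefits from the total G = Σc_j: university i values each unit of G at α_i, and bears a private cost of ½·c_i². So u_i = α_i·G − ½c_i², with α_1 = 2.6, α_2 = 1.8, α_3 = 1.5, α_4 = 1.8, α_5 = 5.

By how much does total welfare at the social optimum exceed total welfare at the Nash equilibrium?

262.18

University i's FOC: ∂u_i/∂c_i = α_i − c_i = 0, so c_i* = α_i.
NE contributions = (2.6, 1.8, 1.5, 1.8, 5); G = 12.7.
W^NE = (Σα)·G − ½Σα_i² = 12.7² − ½·40.49 = 141.045.
Planner sets c_i = Σα_j = 12.7 for every i, so G^SO = 5·12.7 = 63.5.
W^SO = (Σα)·G^SO − ½·5·(Σα)² = (5/2)·12.7² = 403.225.
Deadweight loss = W^SO − W^NE = 262.18.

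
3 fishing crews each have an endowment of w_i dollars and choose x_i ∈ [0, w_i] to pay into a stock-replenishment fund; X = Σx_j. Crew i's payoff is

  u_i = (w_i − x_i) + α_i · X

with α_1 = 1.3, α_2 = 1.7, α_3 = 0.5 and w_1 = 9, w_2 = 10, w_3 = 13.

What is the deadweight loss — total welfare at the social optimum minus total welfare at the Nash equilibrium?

∂u_i/∂x_i = α_i − 1, so crew i contributes w_i if α_i > 1, else 0.
α_i > 1 for i ∈ {1, 2}; NE contributions (9, 10, 0), X = 19.
W^NE = Σw_i − X^NE + (Σα_i)·X^NE = 32 + 2.5·19 = 79.5.
Planner: ∂(Σu_j)/∂x_i = Σα_j − 1 = 2.5 > 0, so everyone contributes w_i; X^SO = 32, W^SO = 32 + 2.5·32 = 112.
Deadweight loss = 32.5.

32.5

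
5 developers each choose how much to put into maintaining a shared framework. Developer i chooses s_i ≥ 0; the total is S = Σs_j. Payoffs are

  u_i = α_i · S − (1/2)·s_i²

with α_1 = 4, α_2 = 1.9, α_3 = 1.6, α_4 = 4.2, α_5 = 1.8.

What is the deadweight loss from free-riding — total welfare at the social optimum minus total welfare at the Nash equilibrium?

294.9

Developer i's FOC: ∂u_i/∂s_i = α_i − s_i = 0, so s_i* = α_i.
NE contributions = (4, 1.9, 1.6, 4.2, 1.8); S = 13.5.
W^NE = (Σα)·S − ½Σα_i² = 13.5² − ½·43.05 = 160.725.
Planner sets s_i = Σα_j = 13.5 for every i, so S^SO = 5·13.5 = 67.5.
W^SO = (Σα)·S^SO − ½·5·(Σα)² = (5/2)·13.5² = 455.625.
Deadweight loss = W^SO − W^NE = 294.9.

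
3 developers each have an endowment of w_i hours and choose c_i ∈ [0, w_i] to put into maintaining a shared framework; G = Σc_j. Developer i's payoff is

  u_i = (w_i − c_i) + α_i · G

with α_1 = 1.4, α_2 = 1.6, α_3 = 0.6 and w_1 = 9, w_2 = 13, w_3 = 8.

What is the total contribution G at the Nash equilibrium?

∂u_i/∂c_i = α_i − 1, so developer i contributes w_i if α_i > 1, else 0.
α_i > 1 for i ∈ {1, 2}; NE contributions (9, 13, 0), G = 22.

22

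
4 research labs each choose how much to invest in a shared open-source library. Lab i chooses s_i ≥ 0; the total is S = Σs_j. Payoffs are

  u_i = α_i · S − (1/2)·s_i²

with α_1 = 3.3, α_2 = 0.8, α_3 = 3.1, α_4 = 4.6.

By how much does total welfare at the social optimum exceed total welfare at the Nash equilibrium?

Lab i's FOC: ∂u_i/∂s_i = α_i − s_i = 0, so s_i* = α_i.
NE contributions = (3.3, 0.8, 3.1, 4.6); S = 11.8.
W^NE = (Σα)·S − ½Σα_i² = 11.8² − ½·42.3 = 118.09.
Planner sets s_i = Σα_j = 11.8 for every i, so S^SO = 4·11.8 = 47.2.
W^SO = (Σα)·S^SO − ½·4·(Σα)² = (4/2)·11.8² = 278.48.
Deadweight loss = W^SO − W^NE = 160.39.

160.39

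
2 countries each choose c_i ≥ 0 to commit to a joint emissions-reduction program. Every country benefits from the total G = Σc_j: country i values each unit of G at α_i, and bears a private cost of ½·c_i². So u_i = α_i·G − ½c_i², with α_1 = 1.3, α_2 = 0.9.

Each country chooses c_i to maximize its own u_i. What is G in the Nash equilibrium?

Country i's FOC: ∂u_i/∂c_i = α_i − c_i = 0, so c_i* = α_i.
NE contributions = (1.3, 0.9); G = 2.2.

2.2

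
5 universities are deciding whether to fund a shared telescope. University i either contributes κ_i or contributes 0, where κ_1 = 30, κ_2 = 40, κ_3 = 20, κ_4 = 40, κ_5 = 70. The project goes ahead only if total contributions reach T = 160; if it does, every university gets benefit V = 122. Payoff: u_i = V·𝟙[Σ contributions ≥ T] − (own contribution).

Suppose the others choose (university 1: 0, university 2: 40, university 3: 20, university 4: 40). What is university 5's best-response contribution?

70

Others' total = 100. Contributing 70 brings total to 170 ≥ 160: gain V − κ_5 = 52.
Best response: 70.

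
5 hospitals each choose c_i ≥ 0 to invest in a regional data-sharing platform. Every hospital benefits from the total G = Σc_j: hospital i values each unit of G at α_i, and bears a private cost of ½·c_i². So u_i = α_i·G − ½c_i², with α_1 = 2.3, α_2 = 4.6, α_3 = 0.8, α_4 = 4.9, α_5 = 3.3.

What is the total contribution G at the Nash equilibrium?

Hospital i's FOC: ∂u_i/∂c_i = α_i − c_i = 0, so c_i* = α_i.
NE contributions = (2.3, 4.6, 0.8, 4.9, 3.3); G = 15.9.

15.9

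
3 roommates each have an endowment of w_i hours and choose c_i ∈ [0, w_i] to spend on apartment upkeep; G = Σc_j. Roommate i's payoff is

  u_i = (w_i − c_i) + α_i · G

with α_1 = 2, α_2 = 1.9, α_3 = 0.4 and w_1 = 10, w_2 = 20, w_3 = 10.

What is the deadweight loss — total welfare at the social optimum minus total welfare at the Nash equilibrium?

33

∂u_i/∂c_i = α_i − 1, so roommate i contributes w_i if α_i > 1, else 0.
α_i > 1 for i ∈ {1, 2}; NE contributions (10, 20, 0), G = 30.
W^NE = Σw_i − G^NE + (Σα_i)·G^NE = 40 + 3.3·30 = 139.
Planner: ∂(Σu_j)/∂c_i = Σα_j − 1 = 3.3 > 0, so everyone contributes w_i; G^SO = 40, W^SO = 40 + 3.3·40 = 172.
Deadweight loss = 33.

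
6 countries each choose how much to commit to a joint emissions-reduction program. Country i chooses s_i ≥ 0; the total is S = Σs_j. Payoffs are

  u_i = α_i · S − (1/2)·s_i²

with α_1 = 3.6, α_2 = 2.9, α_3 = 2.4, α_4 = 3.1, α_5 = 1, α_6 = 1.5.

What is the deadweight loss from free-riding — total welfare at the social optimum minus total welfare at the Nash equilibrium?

440.495

Country i's FOC: ∂u_i/∂s_i = α_i − s_i = 0, so s_i* = α_i.
NE contributions = (3.6, 2.9, 2.4, 3.1, 1, 1.5); S = 14.5.
W^NE = (Σα)·S − ½Σα_i² = 14.5² − ½·39.99 = 190.255.
Planner sets s_i = Σα_j = 14.5 for every i, so S^SO = 6·14.5 = 87.
W^SO = (Σα)·S^SO − ½·6·(Σα)² = (6/2)·14.5² = 630.75.
Deadweight loss = W^SO − W^NE = 440.495.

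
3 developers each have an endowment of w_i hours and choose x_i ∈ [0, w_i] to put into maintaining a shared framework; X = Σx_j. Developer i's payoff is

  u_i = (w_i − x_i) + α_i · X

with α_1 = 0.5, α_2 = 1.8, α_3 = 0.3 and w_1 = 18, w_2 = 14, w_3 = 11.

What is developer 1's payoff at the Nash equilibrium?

25

∂u_i/∂x_i = α_i − 1, so developer i contributes w_i if α_i > 1, else 0.
α_i > 1 for i ∈ {2}; NE contributions (0, 14, 0), X = 14.
u_1 = (18 − 0) + 0.5·14 = 25.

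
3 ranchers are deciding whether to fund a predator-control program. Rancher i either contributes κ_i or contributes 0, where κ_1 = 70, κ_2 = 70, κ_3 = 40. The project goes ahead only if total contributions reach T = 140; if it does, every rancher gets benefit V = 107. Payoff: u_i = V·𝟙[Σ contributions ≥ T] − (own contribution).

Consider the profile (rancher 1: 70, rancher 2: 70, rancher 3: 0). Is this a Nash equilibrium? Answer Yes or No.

Yes

Total = 140 ≥ 140: provided.
Rancher 1 (pledges 70, payoff 37): dropping to 0 → total 70, payoff 0. No gain.
Rancher 2 (pledges 70, payoff 37): dropping to 0 → total 70, payoff 0. No gain.
Rancher 3 (pledges 0, payoff 107): pledging 40 → total 180, payoff 67. No gain.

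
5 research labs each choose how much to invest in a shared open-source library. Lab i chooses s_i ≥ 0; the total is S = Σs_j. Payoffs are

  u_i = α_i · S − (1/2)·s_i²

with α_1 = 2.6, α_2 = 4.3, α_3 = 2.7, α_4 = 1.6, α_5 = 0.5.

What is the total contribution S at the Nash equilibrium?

11.7

Lab i's FOC: ∂u_i/∂s_i = α_i − s_i = 0, so s_i* = α_i.
NE contributions = (2.6, 4.3, 2.7, 1.6, 0.5); S = 11.7.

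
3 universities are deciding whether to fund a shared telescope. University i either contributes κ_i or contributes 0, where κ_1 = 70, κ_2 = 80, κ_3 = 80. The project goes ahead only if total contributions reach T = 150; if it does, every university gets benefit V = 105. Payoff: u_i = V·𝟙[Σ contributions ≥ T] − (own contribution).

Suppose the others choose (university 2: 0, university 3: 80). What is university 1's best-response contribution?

Others' total = 80. Contributing 70 brings total to 150 ≥ 150: gain V − κ_1 = 35.
Best response: 70.

70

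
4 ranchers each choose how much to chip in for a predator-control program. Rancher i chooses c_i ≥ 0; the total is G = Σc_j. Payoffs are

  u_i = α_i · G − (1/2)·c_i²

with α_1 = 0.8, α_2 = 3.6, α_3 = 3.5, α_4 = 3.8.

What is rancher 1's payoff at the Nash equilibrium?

Rancher i's FOC: ∂u_i/∂c_i = α_i − c_i = 0, so c_i* = α_i.
NE contributions = (0.8, 3.6, 3.5, 3.8); G = 11.7.
u_1 = α_1·G − ½·(c_1)² = 0.8·11.7 − ½·0.8² = 9.04.

9.04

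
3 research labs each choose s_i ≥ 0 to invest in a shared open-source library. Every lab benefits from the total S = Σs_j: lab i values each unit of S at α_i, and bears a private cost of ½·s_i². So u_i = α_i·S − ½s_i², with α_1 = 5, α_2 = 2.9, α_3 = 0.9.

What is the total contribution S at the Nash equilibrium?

8.8

Lab i's FOC: ∂u_i/∂s_i = α_i − s_i = 0, so s_i* = α_i.
NE contributions = (5, 2.9, 0.9); S = 8.8.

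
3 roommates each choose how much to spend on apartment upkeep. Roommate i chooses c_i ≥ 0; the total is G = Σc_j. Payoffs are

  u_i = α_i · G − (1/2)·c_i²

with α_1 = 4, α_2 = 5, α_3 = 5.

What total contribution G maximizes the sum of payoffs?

Planner FOC: ∂(Σu_j)/∂c_i = (Σα_j) − c_i = 0, so c_i^SO = Σα_j = 14 for every i; G^SO = 42.

42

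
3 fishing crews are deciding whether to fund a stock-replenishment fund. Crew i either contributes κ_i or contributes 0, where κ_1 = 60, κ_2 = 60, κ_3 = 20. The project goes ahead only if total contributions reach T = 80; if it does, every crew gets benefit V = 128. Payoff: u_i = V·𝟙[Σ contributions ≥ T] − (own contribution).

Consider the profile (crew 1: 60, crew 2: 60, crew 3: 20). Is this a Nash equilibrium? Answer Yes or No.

No

Total = 140 ≥ 80: provided.
Crew 1 (pledges 60, payoff 68): dropping to 0 → total 80, payoff 128. Profitable deviation.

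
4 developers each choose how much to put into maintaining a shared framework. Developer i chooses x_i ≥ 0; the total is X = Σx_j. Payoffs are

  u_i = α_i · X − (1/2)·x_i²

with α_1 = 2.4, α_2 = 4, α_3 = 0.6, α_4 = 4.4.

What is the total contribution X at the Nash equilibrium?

Developer i's FOC: ∂u_i/∂x_i = α_i − x_i = 0, so x_i* = α_i.
NE contributions = (2.4, 4, 0.6, 4.4); X = 11.4.

11.4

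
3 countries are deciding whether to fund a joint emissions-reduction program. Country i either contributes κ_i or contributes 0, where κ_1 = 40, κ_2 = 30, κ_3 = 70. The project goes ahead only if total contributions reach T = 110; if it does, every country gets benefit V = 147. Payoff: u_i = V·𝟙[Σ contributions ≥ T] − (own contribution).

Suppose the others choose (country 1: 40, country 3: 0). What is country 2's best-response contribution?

0

Others' total = 40. Even contributing 30 gives 70 < 110: no benefit either way.
Best response: 0.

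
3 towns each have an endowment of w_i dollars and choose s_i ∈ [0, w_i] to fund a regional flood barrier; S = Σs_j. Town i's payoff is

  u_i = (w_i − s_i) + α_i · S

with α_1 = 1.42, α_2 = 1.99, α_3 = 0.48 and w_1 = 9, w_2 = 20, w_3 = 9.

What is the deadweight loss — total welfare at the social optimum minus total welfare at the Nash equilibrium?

∂u_i/∂s_i = α_i − 1, so town i contributes w_i if α_i > 1, else 0.
α_i > 1 for i ∈ {1, 2}; NE contributions (9, 20, 0), S = 29.
W^NE = Σw_i − S^NE + (Σα_i)·S^NE = 38 + 2.89·29 = 121.81.
Planner: ∂(Σu_j)/∂s_i = Σα_j − 1 = 2.89 > 0, so everyone contributes w_i; S^SO = 38, W^SO = 38 + 2.89·38 = 147.82.
Deadweight loss = 26.01.

26.01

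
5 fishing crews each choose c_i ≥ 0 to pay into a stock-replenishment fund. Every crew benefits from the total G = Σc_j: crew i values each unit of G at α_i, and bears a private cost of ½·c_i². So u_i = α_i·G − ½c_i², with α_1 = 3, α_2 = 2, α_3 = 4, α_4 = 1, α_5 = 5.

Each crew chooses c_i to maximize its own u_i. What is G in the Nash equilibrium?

Crew i's FOC: ∂u_i/∂c_i = α_i − c_i = 0, so c_i* = α_i.
NE contributions = (3, 2, 4, 1, 5); G = 15.

15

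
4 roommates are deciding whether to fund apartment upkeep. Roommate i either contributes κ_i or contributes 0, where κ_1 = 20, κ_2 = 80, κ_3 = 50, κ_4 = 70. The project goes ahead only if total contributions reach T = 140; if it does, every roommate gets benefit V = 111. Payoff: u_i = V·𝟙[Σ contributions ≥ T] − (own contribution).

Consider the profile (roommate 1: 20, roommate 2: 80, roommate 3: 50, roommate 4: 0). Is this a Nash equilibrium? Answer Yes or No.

Yes

Total = 150 ≥ 140: provided.
Roommate 1 (pledges 20, payoff 91): dropping to 0 → total 130, payoff 0. No gain.
Roommate 2 (pledges 80, payoff 31): dropping to 0 → total 70, payoff 0. No gain.
Roommate 3 (pledges 50, payoff 61): dropping to 0 → total 100, payoff 0. No gain.
Roommate 4 (pledges 0, payoff 111): pledging 70 → total 220, payoff 41. No gain.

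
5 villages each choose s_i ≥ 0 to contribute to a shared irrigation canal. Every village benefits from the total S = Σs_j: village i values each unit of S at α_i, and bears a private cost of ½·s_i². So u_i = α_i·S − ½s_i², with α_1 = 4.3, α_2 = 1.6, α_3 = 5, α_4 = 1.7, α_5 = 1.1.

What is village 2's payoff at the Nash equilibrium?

20.64

Village i's FOC: ∂u_i/∂s_i = α_i − s_i = 0, so s_i* = α_i.
NE contributions = (4.3, 1.6, 5, 1.7, 1.1); S = 13.7.
u_2 = α_2·S − ½·(s_2)² = 1.6·13.7 − ½·1.6² = 20.64.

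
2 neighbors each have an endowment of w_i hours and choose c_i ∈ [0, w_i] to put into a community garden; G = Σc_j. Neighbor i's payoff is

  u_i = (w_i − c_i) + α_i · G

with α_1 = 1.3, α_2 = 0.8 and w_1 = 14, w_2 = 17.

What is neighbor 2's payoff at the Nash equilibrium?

∂u_i/∂c_i = α_i − 1, so neighbor i contributes w_i if α_i > 1, else 0.
α_i > 1 for i ∈ {1}; NE contributions (14, 0), G = 14.
u_2 = (17 − 0) + 0.8·14 = 28.2.

28.2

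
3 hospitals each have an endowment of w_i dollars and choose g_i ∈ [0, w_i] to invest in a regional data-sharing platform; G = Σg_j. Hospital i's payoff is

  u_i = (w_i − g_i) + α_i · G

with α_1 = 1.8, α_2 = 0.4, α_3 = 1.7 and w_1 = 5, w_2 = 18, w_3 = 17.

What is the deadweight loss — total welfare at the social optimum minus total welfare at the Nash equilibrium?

52.2

∂u_i/∂g_i = α_i − 1, so hospital i contributes w_i if α_i > 1, else 0.
α_i > 1 for i ∈ {1, 3}; NE contributions (5, 0, 17), G = 22.
W^NE = Σw_i − G^NE + (Σα_i)·G^NE = 40 + 2.9·22 = 103.8.
Planner: ∂(Σu_j)/∂g_i = Σα_j − 1 = 2.9 > 0, so everyone contributes w_i; G^SO = 40, W^SO = 40 + 2.9·40 = 156.
Deadweight loss = 52.2.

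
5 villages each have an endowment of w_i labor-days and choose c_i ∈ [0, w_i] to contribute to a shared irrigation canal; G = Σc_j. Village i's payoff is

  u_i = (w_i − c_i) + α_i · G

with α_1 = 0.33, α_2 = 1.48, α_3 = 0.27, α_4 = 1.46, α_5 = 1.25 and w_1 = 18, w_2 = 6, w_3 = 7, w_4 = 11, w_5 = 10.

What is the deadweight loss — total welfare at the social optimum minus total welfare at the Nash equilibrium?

94.75

∂u_i/∂c_i = α_i − 1, so village i contributes w_i if α_i > 1, else 0.
α_i > 1 for i ∈ {2, 4, 5}; NE contributions (0, 6, 0, 11, 10), G = 27.
W^NE = Σw_i − G^NE + (Σα_i)·G^NE = 52 + 3.79·27 = 154.33.
Planner: ∂(Σu_j)/∂c_i = Σα_j − 1 = 3.79 > 0, so everyone contributes w_i; G^SO = 52, W^SO = 52 + 3.79·52 = 249.08.
Deadweight loss = 94.75.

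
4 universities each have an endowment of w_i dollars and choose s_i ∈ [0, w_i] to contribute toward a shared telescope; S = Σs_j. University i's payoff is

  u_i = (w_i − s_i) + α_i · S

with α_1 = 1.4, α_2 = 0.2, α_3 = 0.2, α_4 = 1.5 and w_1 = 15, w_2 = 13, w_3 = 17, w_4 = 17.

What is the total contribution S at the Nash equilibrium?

∂u_i/∂s_i = α_i − 1, so university i contributes w_i if α_i > 1, else 0.
α_i > 1 for i ∈ {1, 4}; NE contributions (15, 0, 0, 17), S = 32.

32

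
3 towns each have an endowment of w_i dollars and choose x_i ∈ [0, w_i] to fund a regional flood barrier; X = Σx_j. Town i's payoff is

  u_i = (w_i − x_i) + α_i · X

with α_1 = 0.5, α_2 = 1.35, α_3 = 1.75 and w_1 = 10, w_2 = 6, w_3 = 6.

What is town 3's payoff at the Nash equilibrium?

∂u_i/∂x_i = α_i − 1, so town i contributes w_i if α_i > 1, else 0.
α_i > 1 for i ∈ {2, 3}; NE contributions (0, 6, 6), X = 12.
u_3 = (6 − 6) + 1.75·12 = 21.

21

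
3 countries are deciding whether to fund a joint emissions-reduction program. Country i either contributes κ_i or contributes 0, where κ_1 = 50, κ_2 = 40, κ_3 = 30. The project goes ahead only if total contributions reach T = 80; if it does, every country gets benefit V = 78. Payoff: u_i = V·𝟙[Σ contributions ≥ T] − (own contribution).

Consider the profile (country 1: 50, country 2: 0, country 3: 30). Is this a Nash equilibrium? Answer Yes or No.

Total = 80 ≥ 80: provided.
Country 1 (pledges 50, payoff 28): dropping to 0 → total 30, payoff 0. No gain.
Country 2 (pledges 0, payoff 78): pledging 40 → total 120, payoff 38. No gain.
Country 3 (pledges 30, payoff 48): dropping to 0 → total 50, payoff 0. No gain.

Yes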